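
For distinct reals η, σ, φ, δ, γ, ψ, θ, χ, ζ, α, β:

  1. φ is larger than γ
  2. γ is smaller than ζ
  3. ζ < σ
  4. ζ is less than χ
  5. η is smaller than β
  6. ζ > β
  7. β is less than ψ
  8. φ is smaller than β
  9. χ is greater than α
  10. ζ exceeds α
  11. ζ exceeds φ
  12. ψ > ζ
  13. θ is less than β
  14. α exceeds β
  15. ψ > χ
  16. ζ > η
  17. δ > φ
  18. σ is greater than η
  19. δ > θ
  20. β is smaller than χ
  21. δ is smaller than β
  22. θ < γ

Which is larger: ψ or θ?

ψ

Link the given pairs in sequence: θ < γ; γ < φ; φ < δ; δ < β; β < α; α < ζ; ζ < ψ.
Chaining these gives θ < γ < φ < δ < β < α < ζ < ψ.
So θ < ψ; ψ is the larger of the two.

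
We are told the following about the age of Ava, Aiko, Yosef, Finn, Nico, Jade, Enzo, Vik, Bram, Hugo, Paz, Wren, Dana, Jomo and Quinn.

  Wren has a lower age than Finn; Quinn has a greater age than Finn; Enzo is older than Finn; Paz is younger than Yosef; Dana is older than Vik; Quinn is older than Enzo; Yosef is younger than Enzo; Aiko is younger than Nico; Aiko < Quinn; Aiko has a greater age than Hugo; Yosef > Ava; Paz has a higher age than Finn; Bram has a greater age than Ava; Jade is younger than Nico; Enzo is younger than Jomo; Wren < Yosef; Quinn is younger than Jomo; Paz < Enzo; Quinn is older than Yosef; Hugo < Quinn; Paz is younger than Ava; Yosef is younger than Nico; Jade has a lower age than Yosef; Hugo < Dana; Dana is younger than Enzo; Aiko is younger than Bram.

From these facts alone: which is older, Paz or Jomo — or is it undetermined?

Paz < Ava and Ava < Yosef give Paz < Yosef.
Then Yosef < Enzo extends the chain to Enzo.
With Enzo < Quinn: Paz < Ava < Yosef < Enzo < Quinn.
Then Quinn < Jomo extends the chain to Jomo.
So Jomo is older.

Jomo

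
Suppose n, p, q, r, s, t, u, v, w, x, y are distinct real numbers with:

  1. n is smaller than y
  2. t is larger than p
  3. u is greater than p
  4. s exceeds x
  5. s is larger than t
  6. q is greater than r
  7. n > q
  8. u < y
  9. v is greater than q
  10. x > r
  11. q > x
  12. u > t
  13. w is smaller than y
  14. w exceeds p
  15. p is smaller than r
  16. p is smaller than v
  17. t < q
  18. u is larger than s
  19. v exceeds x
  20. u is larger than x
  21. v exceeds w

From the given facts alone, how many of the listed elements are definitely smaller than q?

Directly below q: r, t, x.
One step further: p (4 so far).
No other element is forced below q by the given relations, so the count is 4.

4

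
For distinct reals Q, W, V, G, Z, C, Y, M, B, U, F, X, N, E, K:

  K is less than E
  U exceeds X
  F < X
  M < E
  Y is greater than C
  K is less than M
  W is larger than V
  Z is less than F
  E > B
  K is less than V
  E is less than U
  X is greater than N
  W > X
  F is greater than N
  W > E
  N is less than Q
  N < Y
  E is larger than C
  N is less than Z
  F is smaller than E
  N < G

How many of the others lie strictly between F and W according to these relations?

Chaining upward from F reaches: X, E, U.
Chaining downward from W reaches: K, B, N, Z, X, C, V, M, E.
Strictly between F and W are those in both lists: X, E — 2 elements.

2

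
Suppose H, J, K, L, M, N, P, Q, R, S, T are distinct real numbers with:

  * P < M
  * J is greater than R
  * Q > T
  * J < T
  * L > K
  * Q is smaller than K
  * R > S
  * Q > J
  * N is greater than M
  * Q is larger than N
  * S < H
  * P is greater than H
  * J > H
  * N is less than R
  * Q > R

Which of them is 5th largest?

J

Chaining the given pairs: S < H < P < M < N < R < J < T < Q < K < L.
Counting 5 from the largest end gives J.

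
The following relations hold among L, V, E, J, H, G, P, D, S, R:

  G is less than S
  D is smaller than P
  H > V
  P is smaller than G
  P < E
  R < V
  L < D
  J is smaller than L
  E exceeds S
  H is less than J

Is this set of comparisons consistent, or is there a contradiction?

Every relation is compatible with R < V < H < J < L < D < P < G < S < E; the set is consistent.

consistent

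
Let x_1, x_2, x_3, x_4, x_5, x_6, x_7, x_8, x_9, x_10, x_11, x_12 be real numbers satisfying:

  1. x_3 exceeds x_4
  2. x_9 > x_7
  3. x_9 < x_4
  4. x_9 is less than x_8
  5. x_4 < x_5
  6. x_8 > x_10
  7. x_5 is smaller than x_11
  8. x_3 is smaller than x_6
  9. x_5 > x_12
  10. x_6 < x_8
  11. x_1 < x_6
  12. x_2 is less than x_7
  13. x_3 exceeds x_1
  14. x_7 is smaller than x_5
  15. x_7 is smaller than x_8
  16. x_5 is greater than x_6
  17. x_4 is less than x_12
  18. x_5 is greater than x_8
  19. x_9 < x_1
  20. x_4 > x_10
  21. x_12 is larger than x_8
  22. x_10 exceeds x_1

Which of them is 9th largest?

The consecutive relations fix a unique order: x_2 < x_7 < x_9 < x_1 < x_10 < x_4 < x_3 < x_6 < x_8 < x_12 < x_5 < x_11.
Counting 9 from the largest end gives x_1.

x_1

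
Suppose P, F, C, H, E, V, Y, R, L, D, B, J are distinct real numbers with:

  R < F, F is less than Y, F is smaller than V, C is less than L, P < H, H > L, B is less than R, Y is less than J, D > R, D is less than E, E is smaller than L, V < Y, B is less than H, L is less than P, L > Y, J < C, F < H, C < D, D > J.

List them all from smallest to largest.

B < R < F < V < Y < J < C < D < E < L < P < H

The consecutive links are each given: B < R; R < F; F < V; V < Y; Y < J; J < C; C < D; D < E; E < L; L < P; P < H.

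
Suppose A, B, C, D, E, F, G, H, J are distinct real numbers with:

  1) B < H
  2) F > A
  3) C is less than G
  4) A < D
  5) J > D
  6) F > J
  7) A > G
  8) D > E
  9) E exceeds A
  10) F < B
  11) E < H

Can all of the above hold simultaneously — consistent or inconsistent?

consistent

Every relation is compatible with C < G < A < E < D < J < F < B < H; the set is consistent.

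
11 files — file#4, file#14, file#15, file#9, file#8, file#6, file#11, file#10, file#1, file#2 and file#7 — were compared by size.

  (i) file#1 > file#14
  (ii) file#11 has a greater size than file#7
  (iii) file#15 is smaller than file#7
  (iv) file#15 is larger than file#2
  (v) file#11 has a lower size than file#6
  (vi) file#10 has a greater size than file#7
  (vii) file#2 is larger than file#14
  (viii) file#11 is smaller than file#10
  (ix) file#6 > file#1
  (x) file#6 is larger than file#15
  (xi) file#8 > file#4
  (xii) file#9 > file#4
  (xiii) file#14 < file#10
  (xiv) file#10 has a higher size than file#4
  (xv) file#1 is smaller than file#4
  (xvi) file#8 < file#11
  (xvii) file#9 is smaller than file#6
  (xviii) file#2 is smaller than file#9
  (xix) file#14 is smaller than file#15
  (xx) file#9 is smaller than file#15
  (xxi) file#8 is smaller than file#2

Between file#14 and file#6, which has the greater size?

file#14 < file#1 < file#4 < file#8 < file#2 < file#9 < file#15 < file#7 < file#11 < file#6, by transitivity through file#1, file#4, file#8, file#2, file#9, file#15, file#7, file#11.
So file#14 < file#6; file#6 is the larger of the two.

file#6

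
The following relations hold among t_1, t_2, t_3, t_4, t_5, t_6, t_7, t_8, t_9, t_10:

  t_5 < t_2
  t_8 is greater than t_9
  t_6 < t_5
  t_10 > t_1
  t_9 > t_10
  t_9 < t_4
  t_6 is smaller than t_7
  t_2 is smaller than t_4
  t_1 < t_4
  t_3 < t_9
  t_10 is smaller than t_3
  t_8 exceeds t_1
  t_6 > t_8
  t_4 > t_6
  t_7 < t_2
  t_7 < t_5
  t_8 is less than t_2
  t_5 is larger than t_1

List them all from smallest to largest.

Each adjacent pair is fixed by a given relation: t_1 < t_10; t_10 < t_3; t_3 < t_9; t_9 < t_8; t_8 < t_6; t_6 < t_7; t_7 < t_5; t_5 < t_2; t_2 < t_4. Chaining them end to end gives the full order.

t_1 < t_10 < t_3 < t_9 < t_8 < t_6 < t_7 < t_5 < t_2 < t_4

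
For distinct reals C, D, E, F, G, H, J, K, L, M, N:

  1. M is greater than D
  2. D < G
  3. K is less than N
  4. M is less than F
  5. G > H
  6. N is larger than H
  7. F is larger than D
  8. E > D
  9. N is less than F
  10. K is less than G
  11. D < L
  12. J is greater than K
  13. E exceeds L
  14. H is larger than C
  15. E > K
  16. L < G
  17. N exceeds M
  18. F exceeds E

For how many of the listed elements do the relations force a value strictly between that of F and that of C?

Chaining upward from C reaches: H, N, G.
Chaining downward from F reaches: D, K, L, E, M, H, N.
Strictly between C and F are those in both lists: H, N — 2 elements.

2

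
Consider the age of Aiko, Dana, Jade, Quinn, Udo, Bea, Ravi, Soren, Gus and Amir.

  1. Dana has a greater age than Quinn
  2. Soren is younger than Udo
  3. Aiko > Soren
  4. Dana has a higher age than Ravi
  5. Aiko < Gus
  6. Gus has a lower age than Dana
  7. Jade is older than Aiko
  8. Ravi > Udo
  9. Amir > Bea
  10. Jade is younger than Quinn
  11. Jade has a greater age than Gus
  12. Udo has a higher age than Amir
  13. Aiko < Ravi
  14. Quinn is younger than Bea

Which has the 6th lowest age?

Bea

The consecutive relations fix a unique order: Soren < Aiko < Gus < Jade < Quinn < Bea < Amir < Udo < Ravi < Dana.
Counting 6 from the smallest end gives Bea.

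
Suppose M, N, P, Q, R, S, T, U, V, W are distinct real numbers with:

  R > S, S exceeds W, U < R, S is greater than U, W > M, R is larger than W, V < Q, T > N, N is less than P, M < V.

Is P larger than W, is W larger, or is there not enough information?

undetermined

Following every chain through W: above W we get S, R; below W we get M.
P is not reached, and no chain runs the other way from P to W.
So the given relations leave the order of W and P undetermined.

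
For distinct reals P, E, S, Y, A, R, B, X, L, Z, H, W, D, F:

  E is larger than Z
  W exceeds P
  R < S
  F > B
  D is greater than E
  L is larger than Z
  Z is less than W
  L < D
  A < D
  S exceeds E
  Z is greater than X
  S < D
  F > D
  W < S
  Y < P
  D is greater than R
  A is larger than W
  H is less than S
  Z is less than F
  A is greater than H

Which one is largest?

Y is not greatest since Y < P; X is not greatest since X < Z; R is not greatest since R < S; H is not greatest since H < S; P is not greatest since P < W; B is not greatest since B < F; Z is not greatest since Z < E; W is not greatest since W < S; E is not greatest since E < D; L is not greatest since L < D; S is not greatest since S < D; A is not greatest since A < D; D is not greatest since D < F.
Only F has nothing above it, so F is the largest.

F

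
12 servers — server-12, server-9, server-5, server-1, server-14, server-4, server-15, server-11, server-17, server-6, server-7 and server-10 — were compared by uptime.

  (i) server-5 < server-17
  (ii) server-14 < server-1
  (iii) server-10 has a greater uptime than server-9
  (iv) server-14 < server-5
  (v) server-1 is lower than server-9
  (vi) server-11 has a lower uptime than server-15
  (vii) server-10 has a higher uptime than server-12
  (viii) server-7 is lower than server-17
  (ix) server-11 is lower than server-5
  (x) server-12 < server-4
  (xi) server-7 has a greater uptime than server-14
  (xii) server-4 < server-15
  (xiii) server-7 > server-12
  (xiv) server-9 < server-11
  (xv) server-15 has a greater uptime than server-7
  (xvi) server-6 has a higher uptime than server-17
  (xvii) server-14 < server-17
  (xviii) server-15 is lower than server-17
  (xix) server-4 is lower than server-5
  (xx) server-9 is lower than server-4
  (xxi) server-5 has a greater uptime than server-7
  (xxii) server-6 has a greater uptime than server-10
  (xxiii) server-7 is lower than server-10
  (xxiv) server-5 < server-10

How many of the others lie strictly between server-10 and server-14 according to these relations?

6

Chaining upward from server-14 reaches: server-1, server-9, server-4, server-11, server-7, server-5, server-15, server-17, server-6.
Chaining downward from server-10 reaches: server-12, server-1, server-9, server-4, server-11, server-7, server-5.
Strictly between server-14 and server-10 are those in both lists: server-1, server-9, server-4, server-11, server-7, server-5 — 6 elements.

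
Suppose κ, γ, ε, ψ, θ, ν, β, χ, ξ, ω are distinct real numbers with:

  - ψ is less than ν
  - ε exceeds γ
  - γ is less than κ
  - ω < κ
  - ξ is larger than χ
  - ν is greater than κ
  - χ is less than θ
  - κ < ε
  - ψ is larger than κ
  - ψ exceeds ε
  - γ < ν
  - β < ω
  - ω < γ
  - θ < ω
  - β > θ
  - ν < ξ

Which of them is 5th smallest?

Piecing the relations together gives one ordering: χ < θ < β < ω < γ < κ < ε < ψ < ν < ξ.
Counting 5 from the smallest end gives γ.

γ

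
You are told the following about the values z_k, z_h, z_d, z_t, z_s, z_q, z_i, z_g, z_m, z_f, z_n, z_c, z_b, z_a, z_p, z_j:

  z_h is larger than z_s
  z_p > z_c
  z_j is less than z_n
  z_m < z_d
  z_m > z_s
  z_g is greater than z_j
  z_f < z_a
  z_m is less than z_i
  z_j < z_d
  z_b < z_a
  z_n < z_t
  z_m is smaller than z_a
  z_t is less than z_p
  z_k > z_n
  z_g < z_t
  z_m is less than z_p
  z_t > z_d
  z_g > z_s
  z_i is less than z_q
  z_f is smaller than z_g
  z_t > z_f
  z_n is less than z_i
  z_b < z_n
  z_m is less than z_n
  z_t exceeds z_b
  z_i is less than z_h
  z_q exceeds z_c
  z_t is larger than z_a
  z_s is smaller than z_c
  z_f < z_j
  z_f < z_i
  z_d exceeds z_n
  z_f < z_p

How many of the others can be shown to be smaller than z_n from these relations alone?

5

Directly below z_n: z_b, z_m, z_j.
One step further: z_s, z_f (5 so far).
Nothing else is reachable below z_n; 5 in all.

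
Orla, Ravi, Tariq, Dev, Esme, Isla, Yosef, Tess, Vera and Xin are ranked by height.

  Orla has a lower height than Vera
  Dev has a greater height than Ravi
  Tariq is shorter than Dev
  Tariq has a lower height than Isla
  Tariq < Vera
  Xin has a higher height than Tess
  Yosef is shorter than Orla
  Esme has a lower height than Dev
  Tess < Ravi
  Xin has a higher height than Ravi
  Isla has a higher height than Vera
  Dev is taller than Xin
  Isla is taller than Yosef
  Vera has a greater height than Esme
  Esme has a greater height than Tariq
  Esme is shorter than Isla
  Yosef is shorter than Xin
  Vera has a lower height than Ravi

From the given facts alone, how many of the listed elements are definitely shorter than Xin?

The elements the relations force below Xin are Yosef, Tess, Tariq, Orla, Esme, Vera, Ravi — no chain reaches any other.
That is 7.

7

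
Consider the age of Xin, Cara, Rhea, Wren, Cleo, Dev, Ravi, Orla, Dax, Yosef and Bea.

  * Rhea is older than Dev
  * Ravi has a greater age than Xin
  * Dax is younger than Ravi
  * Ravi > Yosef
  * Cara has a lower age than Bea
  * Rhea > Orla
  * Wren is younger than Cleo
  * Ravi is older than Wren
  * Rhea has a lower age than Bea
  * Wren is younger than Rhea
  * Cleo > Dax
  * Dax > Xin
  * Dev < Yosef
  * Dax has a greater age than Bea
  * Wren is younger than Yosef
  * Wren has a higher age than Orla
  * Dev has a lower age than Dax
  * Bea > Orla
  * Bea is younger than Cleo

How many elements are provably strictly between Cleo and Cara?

The relations place Cara below Cleo. An element lies strictly between them when it is forced above Cara and also forced below Cleo.
Above Cara: {Bea, Dax, Ravi}. Below Cleo: {Orla, Dev, Xin, Wren, Rhea, Bea, Dax}.
Intersection: {Bea, Dax} — 2.

2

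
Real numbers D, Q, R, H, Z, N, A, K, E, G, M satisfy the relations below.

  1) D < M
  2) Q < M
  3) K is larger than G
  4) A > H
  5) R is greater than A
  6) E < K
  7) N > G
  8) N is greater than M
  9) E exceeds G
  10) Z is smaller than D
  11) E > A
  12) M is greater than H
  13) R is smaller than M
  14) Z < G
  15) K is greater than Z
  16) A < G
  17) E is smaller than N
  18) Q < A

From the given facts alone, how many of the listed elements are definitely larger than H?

7

From H the given relations immediately reach A, M.
From those, G, E, R, N — 6 in total.
From those, K — 7 in total.
No other element is forced above H by the given relations, so the count is 7.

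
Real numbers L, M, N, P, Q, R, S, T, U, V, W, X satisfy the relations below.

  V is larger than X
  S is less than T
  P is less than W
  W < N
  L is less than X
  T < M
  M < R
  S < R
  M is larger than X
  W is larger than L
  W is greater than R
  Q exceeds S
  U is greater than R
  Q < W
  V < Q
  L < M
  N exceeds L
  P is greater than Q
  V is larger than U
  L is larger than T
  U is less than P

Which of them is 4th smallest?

Chaining the given pairs: S < T < L < X < M < R < U < V < Q < P < W < N.
Counting 4 from the smallest end gives X.

X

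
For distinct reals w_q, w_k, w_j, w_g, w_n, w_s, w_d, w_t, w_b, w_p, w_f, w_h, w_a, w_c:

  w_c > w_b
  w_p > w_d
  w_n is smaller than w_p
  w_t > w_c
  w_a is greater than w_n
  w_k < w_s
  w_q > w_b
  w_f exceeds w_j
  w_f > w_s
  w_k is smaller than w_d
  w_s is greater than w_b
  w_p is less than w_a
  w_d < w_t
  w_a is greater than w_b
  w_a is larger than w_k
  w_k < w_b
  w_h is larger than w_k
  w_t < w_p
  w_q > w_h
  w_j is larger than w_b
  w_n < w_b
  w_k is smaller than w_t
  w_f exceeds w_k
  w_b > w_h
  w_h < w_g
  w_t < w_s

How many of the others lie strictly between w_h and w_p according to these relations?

3

The relations place w_h below w_p. An element lies strictly between them when it is forced above w_h and also forced below w_p.
Above w_h: {w_g, w_b, w_c, w_j, w_t, w_a, w_s, w_q, w_f}. Below w_p: {w_n, w_k, w_b, w_c, w_d, w_t}.
Intersection: {w_b, w_c, w_t} — 3.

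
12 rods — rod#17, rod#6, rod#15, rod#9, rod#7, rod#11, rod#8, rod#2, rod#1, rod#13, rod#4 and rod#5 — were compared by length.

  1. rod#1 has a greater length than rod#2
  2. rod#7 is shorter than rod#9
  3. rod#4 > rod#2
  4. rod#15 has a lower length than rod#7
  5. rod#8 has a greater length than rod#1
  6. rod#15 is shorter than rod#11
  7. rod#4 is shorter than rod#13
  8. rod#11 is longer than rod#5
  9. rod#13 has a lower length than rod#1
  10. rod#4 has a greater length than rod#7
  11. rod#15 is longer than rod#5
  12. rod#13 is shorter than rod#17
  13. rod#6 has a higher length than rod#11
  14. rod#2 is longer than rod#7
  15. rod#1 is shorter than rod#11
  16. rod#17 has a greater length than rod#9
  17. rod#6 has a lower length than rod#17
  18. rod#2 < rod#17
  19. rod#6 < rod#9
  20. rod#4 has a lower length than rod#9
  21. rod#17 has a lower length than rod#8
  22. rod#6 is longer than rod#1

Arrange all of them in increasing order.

rod#5 < rod#15 < rod#7 < rod#2 < rod#4 < rod#13 < rod#1 < rod#11 < rod#6 < rod#9 < rod#17 < rod#8

The consecutive links are each given: rod#5 < rod#15; rod#15 < rod#7; rod#7 < rod#2; rod#2 < rod#4; rod#4 < rod#13; rod#13 < rod#1; rod#1 < rod#11; rod#11 < rod#6; rod#6 < rod#9; rod#9 < rod#17; rod#17 < rod#8.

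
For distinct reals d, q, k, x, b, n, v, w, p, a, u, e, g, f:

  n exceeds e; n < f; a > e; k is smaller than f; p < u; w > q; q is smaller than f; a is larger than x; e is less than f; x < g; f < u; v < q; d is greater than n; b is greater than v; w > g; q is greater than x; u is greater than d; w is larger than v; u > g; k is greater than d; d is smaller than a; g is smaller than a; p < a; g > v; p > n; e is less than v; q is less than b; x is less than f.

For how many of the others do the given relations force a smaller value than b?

Directly below b: v, q.
One step further: e, x (4 so far).
No other element is forced below b by the given relations, so the count is 4.

4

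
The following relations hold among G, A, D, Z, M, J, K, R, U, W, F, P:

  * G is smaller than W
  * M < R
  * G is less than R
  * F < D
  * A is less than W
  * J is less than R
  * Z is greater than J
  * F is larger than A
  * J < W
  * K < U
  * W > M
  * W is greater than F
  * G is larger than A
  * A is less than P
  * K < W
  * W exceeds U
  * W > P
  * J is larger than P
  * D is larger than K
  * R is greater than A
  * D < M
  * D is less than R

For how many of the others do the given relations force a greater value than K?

5

From K the given relations immediately reach D, U, W.
From those, M, R — 5 in total.
No other element is forced above K by the given relations, so the count is 5.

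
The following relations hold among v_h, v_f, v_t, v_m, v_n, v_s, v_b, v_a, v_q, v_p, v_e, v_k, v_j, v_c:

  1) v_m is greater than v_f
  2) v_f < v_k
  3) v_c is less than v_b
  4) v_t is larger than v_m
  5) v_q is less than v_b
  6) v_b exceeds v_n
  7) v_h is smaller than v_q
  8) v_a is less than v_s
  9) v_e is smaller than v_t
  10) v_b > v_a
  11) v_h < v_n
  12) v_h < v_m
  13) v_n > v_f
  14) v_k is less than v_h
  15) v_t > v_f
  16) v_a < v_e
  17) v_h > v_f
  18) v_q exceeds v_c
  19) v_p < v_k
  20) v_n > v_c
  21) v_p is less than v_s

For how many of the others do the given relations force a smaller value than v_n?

Directly below v_n: v_c, v_f, v_h.
One step further: v_k (4 so far).
One step further: v_p (5 so far).
Nothing else is reachable below v_n; 5 in all.

5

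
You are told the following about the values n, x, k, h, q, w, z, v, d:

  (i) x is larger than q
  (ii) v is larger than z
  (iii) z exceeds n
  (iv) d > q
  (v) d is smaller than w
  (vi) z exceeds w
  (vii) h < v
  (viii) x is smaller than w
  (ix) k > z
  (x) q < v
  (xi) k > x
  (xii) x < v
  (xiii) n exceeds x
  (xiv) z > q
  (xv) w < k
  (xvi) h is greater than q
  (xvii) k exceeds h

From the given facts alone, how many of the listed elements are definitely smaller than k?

Directly below k: x, h, w, z.
One step further: q, d, n (7 so far).
Nothing else is reachable below k; 7 in all.

7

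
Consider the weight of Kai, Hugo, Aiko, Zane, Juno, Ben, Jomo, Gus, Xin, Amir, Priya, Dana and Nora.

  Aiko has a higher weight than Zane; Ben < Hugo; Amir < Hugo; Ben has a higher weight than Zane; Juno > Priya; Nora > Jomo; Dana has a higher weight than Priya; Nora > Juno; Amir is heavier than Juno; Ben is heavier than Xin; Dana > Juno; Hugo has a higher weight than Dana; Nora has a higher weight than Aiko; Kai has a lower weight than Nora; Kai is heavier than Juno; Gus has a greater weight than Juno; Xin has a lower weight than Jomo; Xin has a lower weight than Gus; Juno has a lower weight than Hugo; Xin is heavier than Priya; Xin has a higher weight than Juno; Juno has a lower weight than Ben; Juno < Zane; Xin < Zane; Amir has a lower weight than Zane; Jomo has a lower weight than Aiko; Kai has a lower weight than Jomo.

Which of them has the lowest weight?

Juno is not least since Priya < Juno; Kai is not least since Juno < Kai; Amir is not least since Juno < Amir; Dana is not least since Priya < Dana; Xin is not least since Priya < Xin; Zane is not least since Juno < Zane; Jomo is not least since Xin < Jomo; Ben is not least since Zane < Ben; Aiko is not least since Jomo < Aiko; Nora is not least since Jomo < Nora; Gus is not least since Juno < Gus; Hugo is not least since Dana < Hugo.
Only Priya has nothing below it, so Priya is the lowest weight.

Priya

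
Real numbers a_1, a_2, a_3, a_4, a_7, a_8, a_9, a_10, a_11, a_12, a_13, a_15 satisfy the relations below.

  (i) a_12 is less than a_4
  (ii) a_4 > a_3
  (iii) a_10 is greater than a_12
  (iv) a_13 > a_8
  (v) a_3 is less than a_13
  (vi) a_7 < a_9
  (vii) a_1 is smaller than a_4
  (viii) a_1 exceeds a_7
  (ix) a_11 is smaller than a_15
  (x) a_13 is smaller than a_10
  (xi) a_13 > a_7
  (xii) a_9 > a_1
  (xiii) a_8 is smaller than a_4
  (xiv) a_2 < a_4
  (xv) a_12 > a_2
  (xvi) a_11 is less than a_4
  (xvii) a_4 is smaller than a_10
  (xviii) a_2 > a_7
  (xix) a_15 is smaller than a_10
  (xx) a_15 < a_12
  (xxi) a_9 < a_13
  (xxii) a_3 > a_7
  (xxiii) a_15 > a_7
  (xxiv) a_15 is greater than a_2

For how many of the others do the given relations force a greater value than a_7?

9

The elements the relations force above a_7 are a_2, a_1, a_3, a_9, a_15, a_12, a_13, a_4, a_10 — no chain reaches any other.
That is 9.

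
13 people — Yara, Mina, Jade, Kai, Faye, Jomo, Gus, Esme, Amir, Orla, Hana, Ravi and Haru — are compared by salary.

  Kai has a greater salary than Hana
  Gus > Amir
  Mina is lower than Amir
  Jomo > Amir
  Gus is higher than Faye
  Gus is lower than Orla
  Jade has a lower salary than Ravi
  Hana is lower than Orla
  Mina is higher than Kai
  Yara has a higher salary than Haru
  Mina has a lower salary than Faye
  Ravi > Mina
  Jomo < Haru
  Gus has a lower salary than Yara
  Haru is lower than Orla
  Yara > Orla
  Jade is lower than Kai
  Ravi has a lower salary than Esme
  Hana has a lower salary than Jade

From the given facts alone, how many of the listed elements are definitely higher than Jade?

The elements the relations force above Jade are Kai, Mina, Faye, Amir, Ravi, Gus, Jomo, Haru, Orla, Yara, Esme — no chain reaches any other.
That is 11.

11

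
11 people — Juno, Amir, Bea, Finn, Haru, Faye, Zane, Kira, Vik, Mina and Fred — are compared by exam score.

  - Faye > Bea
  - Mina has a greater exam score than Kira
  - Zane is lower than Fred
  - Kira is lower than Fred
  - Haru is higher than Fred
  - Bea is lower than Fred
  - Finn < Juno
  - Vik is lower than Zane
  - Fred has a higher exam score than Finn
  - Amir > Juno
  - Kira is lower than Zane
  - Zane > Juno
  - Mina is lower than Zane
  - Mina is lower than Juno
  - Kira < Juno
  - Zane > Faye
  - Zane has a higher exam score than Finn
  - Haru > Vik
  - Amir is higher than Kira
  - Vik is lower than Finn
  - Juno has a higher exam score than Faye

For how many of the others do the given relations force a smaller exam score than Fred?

Directly below Fred: Kira, Bea, Finn, Zane.
One step further: Faye, Vik, Mina, Juno (8 so far).
Nothing else is reachable below Fred; 8 in all.

8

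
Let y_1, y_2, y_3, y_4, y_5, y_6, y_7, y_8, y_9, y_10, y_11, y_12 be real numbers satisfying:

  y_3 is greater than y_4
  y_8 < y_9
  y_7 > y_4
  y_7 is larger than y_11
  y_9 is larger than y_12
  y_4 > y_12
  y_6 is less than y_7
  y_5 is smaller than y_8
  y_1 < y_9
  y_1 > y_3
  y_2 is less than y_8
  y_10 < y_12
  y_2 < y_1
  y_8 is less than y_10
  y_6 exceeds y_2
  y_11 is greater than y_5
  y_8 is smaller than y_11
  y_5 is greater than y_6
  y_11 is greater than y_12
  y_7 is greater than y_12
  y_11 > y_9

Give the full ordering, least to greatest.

y_2 < y_6 < y_5 < y_8 < y_10 < y_12 < y_4 < y_3 < y_1 < y_9 < y_11 < y_7

The consecutive links are each given: y_2 < y_6; y_6 < y_5; y_5 < y_8; y_8 < y_10; y_10 < y_12; y_12 < y_4; y_4 < y_3; y_3 < y_1; y_1 < y_9; y_9 < y_11; y_11 < y_7.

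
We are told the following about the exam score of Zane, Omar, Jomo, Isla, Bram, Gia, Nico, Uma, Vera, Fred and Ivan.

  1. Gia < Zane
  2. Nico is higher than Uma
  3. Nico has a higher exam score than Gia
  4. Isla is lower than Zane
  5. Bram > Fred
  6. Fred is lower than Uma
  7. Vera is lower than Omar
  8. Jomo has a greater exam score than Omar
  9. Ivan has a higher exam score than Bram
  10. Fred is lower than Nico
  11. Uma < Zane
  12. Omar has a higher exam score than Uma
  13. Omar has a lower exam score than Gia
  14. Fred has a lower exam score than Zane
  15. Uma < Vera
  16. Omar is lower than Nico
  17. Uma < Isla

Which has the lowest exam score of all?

Chaining upward from Fred: directly above it, Bram, Uma, Zane, Nico; then Vera, Omar, Isla, Ivan; then Gia, Jomo.
That covers every other element, and nothing is given below Fred, so Fred is the lowest exam score.

Fred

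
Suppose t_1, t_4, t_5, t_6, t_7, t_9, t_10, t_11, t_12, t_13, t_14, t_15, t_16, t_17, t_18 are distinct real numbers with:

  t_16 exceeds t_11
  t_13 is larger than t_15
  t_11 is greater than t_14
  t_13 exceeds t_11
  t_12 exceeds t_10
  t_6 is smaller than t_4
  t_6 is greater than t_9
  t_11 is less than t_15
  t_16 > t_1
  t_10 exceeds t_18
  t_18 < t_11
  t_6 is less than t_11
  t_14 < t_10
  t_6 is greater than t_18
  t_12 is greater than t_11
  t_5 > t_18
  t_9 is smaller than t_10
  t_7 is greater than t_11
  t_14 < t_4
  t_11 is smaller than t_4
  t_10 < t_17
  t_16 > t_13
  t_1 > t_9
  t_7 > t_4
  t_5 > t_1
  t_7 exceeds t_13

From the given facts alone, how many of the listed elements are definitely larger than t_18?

From t_18 the given relations immediately reach t_6, t_11, t_5, t_10.
From those, t_4, t_15, t_13, t_16, t_12, t_7, t_17 — 11 in total.
No other element is forced above t_18 by the given relations, so the count is 11.

11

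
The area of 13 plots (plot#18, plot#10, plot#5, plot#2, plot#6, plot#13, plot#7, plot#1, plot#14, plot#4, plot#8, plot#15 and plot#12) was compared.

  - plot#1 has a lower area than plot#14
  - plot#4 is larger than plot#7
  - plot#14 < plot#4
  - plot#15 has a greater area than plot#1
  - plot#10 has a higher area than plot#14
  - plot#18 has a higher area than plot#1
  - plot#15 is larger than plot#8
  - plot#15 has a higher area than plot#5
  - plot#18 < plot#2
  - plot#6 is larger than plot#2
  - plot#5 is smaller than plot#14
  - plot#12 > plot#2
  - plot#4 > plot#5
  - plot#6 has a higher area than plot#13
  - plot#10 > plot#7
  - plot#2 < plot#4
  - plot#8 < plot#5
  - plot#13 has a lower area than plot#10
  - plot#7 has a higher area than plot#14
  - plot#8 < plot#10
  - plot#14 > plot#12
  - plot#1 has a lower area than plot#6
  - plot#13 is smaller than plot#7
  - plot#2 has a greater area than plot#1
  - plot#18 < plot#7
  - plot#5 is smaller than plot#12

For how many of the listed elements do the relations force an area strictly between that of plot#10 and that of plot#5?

3

Chaining upward from plot#5 reaches: plot#12, plot#14, plot#7, plot#15, plot#4.
Chaining downward from plot#10 reaches: plot#8, plot#1, plot#18, plot#13, plot#2, plot#12, plot#14, plot#7.
Strictly between plot#5 and plot#10 are those in both lists: plot#12, plot#14, plot#7 — 3 elements.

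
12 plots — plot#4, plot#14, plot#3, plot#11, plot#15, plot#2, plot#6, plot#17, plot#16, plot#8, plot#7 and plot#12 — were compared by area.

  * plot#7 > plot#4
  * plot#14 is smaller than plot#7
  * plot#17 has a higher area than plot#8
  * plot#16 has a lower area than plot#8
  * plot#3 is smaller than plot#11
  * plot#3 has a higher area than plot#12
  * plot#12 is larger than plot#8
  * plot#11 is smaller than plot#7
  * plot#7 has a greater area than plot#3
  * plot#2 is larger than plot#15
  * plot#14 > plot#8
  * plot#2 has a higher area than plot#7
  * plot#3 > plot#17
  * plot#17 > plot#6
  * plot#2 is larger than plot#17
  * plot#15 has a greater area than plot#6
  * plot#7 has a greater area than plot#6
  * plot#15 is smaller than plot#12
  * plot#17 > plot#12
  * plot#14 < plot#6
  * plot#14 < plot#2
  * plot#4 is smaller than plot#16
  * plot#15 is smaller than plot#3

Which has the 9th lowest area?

plot#3

Chaining the given pairs: plot#4 < plot#16 < plot#8 < plot#14 < plot#6 < plot#15 < plot#12 < plot#17 < plot#3 < plot#11 < plot#7 < plot#2.
Counting 9 from the smallest end gives plot#3.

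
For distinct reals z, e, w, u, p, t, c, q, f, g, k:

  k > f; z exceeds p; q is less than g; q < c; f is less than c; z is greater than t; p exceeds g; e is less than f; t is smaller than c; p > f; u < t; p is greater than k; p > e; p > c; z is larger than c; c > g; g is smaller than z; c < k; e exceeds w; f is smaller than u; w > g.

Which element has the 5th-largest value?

Piecing the relations together gives one ordering: q < g < w < e < f < u < t < c < k < p < z.
The 5th largest is t.

t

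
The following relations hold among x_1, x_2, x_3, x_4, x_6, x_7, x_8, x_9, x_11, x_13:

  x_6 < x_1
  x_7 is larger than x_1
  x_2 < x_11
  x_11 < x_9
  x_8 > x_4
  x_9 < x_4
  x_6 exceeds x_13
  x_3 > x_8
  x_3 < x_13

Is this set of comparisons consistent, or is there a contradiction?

consistent

The single ordering x_2 < x_11 < x_9 < x_4 < x_8 < x_3 < x_13 < x_6 < x_1 < x_7 satisfies every listed relation, so no contradiction arises.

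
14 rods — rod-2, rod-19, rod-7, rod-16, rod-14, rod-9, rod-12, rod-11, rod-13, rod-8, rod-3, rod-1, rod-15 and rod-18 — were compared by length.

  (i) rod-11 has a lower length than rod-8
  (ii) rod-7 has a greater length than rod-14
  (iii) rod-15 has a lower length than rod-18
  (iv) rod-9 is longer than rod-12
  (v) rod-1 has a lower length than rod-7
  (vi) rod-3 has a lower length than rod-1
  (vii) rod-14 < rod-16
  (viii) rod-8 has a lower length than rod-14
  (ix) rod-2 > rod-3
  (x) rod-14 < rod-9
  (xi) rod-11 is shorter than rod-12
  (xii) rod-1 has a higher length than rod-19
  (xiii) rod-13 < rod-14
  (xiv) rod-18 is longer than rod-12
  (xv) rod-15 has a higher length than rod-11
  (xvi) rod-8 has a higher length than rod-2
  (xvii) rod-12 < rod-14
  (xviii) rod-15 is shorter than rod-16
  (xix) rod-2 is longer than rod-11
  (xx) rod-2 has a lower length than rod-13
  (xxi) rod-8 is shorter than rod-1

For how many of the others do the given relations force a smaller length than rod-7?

The elements the relations force below rod-7 are rod-3, rod-11, rod-19, rod-2, rod-8, rod-12, rod-13, rod-14, rod-1 — no chain reaches any other.
That is 9.

9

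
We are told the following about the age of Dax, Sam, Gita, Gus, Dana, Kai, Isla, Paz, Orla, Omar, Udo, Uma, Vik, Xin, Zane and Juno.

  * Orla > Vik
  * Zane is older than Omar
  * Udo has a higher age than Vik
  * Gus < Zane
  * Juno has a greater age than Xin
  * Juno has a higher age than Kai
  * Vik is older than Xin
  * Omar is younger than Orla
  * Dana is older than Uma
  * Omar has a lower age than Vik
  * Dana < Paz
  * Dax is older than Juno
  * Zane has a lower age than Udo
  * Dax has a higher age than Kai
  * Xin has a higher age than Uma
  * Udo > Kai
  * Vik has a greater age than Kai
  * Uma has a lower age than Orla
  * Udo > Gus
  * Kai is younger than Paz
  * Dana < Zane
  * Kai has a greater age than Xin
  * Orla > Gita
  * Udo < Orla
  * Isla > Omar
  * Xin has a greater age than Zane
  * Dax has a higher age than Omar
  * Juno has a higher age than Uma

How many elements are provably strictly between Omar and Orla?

The relations place Omar below Orla. An element lies strictly between them when it is forced above Omar and also forced below Orla.
Above Omar: {Isla, Zane, Xin, Kai, Paz, Juno, Dax, Vik, Udo}. Below Orla: {Gus, Uma, Dana, Gita, Zane, Xin, Kai, Vik, Udo}.
Intersection: {Zane, Xin, Kai, Vik, Udo} — 5.

5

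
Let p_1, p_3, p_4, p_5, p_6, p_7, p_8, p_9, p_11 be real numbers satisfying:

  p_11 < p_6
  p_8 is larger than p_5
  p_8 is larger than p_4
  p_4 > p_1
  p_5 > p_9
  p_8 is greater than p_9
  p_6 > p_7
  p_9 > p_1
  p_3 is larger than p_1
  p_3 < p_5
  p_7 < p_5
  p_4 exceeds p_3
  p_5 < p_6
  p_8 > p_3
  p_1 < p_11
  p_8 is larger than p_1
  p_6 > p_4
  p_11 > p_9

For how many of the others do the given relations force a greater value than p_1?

7

Directly above p_1: p_9, p_3, p_11, p_4, p_8.
One step further: p_5, p_6 (7 so far).
Nothing else is reachable above p_1; 7 in all.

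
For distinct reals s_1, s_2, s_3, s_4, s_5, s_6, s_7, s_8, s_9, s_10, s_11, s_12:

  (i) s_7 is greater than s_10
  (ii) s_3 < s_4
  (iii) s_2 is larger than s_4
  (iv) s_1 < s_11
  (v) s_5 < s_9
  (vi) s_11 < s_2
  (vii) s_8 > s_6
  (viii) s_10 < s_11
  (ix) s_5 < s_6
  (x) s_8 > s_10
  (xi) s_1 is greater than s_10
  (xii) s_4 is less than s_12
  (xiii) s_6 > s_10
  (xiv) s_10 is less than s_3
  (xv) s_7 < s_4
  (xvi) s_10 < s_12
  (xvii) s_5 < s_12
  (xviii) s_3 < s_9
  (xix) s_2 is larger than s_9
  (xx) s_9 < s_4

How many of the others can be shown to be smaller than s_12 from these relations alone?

6

Directly below s_12: s_10, s_5, s_4.
One step further: s_7, s_3, s_9 (6 so far).
No other element is forced below s_12 by the given relations, so the count is 6.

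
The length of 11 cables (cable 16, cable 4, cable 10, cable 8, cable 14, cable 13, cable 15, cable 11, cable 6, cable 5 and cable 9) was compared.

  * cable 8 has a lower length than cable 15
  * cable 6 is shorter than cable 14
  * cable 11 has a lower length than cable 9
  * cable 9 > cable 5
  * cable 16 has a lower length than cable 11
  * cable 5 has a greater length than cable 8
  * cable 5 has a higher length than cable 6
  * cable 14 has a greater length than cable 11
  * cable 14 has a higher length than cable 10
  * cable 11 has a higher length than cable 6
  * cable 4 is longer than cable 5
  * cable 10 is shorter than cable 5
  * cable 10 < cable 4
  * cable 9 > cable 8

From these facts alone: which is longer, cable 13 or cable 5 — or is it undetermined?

Following every chain through cable 13: nothing is chained to cable 13.
cable 5 is not reached, and no chain runs the other way from cable 5 to cable 13.
So the given relations leave the order of cable 13 and cable 5 undetermined.

undetermined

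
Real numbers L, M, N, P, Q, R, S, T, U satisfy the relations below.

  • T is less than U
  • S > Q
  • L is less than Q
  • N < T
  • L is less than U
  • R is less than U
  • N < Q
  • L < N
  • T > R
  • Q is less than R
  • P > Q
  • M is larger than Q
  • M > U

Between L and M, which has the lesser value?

L

L < N and N < Q give L < Q.
Then Q < R extends the chain to R.
Then R < T extends the chain to T.
Then T < U extends the chain to U.
Then U < M extends the chain to M.
So L < M; L is the smaller of the two.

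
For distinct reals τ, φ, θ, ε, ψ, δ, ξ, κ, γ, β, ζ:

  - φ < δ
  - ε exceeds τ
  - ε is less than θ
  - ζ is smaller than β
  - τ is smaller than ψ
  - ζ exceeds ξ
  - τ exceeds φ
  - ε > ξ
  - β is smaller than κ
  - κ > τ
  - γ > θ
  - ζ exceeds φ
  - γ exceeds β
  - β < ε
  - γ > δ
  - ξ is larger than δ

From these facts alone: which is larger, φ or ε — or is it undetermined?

ε

φ < δ and δ < ξ give φ < ξ.
With ξ < ζ: φ < δ < ξ < ζ.
Then ζ < β extends the chain to β.
Then β < ε extends the chain to ε.
So ε is larger.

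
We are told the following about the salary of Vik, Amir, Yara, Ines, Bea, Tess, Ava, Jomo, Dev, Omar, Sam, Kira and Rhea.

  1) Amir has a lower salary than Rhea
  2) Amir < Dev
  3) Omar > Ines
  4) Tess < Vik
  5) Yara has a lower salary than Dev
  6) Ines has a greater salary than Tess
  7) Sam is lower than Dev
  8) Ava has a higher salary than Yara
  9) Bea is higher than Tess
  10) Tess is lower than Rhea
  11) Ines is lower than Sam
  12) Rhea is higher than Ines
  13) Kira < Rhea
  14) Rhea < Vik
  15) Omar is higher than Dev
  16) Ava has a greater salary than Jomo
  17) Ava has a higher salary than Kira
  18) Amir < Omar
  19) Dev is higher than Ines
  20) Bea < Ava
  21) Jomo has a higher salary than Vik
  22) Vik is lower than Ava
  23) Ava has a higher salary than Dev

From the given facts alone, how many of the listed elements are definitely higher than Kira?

4

From Kira the given relations immediately reach Rhea, Ava.
From those, Vik — 3 in total.
From those, Jomo — 4 in total.
No other element is forced above Kira by the given relations, so the count is 4.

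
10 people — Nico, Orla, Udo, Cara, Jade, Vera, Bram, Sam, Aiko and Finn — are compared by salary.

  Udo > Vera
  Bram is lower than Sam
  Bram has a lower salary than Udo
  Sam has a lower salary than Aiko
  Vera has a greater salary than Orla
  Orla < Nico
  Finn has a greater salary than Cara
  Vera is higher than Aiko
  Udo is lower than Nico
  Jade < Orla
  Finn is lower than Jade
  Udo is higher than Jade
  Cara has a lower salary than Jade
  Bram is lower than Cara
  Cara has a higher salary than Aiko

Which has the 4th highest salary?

Orla

Chaining the given pairs: Bram < Sam < Aiko < Cara < Finn < Jade < Orla < Vera < Udo < Nico.
The 4th largest is Orla.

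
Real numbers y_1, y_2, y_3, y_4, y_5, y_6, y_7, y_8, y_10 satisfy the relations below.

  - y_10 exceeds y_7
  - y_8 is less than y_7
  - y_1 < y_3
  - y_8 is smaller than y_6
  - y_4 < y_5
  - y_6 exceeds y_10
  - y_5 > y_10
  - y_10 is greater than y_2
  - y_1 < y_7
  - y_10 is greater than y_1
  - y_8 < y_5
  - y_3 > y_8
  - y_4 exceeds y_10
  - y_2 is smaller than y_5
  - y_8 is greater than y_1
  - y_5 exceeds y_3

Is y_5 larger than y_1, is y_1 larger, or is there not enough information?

y_5

The relevant relations are y_1 < y_8; y_8 < y_7; y_7 < y_10; y_10 < y_5.
Together: y_1 < y_8 < y_7 < y_10 < y_5.
So y_5 is larger.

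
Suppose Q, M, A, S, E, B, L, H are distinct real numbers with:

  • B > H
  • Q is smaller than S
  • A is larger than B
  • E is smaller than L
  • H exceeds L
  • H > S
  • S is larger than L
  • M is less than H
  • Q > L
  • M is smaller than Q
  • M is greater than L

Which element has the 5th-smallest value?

S

The consecutive relations fix a unique order: E < L < M < Q < S < H < B < A.
The 5th smallest is S.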